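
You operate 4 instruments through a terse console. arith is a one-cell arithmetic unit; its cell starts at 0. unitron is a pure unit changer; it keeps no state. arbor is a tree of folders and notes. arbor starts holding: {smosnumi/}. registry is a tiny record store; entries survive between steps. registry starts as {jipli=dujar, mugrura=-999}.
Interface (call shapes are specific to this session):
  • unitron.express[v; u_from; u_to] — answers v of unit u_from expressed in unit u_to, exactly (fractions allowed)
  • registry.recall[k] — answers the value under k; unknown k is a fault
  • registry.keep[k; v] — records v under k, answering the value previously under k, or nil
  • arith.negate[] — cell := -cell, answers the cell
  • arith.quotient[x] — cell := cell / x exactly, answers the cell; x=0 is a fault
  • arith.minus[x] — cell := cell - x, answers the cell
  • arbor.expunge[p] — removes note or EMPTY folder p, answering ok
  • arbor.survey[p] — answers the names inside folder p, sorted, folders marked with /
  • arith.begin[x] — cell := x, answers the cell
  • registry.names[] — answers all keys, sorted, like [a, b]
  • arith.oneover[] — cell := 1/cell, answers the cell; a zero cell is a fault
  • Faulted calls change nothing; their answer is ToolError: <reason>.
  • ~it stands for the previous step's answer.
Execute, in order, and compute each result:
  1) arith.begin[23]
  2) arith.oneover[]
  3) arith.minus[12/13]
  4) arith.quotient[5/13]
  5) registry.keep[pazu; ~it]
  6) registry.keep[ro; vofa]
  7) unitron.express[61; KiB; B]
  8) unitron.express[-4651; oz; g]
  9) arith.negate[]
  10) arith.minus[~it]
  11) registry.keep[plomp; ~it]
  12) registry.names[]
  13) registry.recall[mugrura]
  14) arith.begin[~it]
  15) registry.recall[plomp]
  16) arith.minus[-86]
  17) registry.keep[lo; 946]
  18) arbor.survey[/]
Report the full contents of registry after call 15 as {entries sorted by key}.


Answer: {jipli=dujar, mugrura=-999, pazu=-263/115, plomp=0, ro=vofa}

Derivation:
[in] begin x→23
:: 23
[in] oneover
:: 1/23
[in] minus x→12/13
:: -263/299
[in] quotient x→5/13
:: -263/115
[in] keep k→pazu v→~it
:: nil
[in] keep k→ro v→vofa
:: nil
[in] express v→61 u_from→KiB u_to→B
:: 62464
[in] express v→-4651 u_from→oz u_to→g
:: -210965811287/1600000
[in] negate
:: 263/115
[in] minus x→~it
:: 0
[in] keep k→plomp v→~it
:: nil
[in] names
:: [jipli, mugrura, pazu, plomp, ro]
[in] recall k→mugrura
:: -999
[in] begin x→~it
:: -999
[in] recall k→plomp
:: 0
[in] minus x→-86
:: -913
[in] keep k→lo v→946
:: nil
[in] survey p→/
:: [smosnumi/]


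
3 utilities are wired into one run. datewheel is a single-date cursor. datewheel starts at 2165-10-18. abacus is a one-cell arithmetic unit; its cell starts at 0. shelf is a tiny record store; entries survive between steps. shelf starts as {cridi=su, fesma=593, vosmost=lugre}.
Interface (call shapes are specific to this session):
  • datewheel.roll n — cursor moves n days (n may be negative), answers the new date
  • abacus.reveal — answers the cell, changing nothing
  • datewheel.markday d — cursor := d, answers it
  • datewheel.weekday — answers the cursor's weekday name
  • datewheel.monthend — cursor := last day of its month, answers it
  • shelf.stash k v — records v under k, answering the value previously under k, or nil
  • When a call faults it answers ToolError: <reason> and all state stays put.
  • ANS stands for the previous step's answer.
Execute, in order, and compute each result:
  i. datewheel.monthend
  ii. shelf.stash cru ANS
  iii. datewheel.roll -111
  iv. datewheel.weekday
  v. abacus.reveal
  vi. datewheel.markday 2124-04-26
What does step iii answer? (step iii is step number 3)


~$ monthend
  2165-10-31
~$ stash k='cru' v='ANS'
  nil
~$ roll n='-111'
  2165-07-12
~$ weekday
  Friday
~$ reveal
  0
~$ markday d='2124-04-26'
  2124-04-26

Answer: 2165-07-12


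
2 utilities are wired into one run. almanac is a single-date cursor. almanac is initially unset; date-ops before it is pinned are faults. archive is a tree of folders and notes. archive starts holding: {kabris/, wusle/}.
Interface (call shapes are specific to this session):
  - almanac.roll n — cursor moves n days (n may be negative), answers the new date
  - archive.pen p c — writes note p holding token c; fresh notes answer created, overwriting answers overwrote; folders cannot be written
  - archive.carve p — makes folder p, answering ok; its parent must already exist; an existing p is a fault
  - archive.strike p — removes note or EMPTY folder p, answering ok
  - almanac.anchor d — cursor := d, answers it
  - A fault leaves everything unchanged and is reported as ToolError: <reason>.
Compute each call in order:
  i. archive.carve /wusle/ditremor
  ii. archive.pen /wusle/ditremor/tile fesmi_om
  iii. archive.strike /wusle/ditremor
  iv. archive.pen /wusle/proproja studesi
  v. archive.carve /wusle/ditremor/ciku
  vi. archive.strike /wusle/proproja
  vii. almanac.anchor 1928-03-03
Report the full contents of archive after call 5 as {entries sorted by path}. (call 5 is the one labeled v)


[in] archive.carve /wusle/ditremor
[out] ok
[in] archive.pen /wusle/ditremor/tile fesmi_om
[out] created
[in] archive.strike /wusle/ditremor
[out] ToolError: not empty
[in] archive.pen /wusle/proproja studesi
[out] created
[in] archive.carve /wusle/ditremor/ciku
[out] ok
[in] archive.strike /wusle/proproja
[out] ok
[in] almanac.anchor 1928-03-03
[out] 1928-03-03

Answer: {kabris/, wusle/, wusle/ditremor/, wusle/ditremor/ciku/, wusle/ditremor/tile=fesmi_om, wusle/proproja=studesi}


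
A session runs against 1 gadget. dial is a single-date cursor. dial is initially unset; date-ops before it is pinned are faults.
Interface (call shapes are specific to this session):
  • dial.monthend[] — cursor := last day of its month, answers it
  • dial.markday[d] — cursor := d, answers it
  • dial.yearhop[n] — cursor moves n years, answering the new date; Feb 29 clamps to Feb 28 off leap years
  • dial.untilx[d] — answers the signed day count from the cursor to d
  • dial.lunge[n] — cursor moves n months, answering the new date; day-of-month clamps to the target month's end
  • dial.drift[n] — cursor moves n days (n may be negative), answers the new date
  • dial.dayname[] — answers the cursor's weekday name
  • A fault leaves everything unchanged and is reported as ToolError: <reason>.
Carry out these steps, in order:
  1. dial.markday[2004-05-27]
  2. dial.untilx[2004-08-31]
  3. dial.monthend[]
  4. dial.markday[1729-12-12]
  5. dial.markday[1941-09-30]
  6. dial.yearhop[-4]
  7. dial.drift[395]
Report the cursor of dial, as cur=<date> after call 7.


Do: dial.markday[d→2004-05-27]
See: 2004-05-27
Do: dial.untilx[d→2004-08-31]
See: 96
Do: dial.monthend[]
See: 2004-05-31
Do: dial.markday[d→1729-12-12]
See: 1729-12-12
Do: dial.markday[d→1941-09-30]
See: 1941-09-30
Do: dial.yearhop[n→-4]
See: 1937-09-30
Do: dial.drift[n→395]
See: 1938-10-30

Answer: cur=1938-10-30


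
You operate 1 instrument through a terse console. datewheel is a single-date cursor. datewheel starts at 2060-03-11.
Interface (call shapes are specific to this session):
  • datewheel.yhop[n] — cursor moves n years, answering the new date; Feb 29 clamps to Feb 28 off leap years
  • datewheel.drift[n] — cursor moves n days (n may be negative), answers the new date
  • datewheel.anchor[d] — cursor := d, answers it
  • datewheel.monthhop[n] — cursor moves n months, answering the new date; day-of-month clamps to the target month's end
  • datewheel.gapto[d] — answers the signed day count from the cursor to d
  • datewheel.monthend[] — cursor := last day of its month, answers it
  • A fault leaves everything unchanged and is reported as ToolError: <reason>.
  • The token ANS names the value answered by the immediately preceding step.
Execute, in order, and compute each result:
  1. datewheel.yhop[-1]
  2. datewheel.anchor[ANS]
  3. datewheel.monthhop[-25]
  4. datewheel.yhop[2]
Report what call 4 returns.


Answer: 2059-02-11

Derivation:
$ datewheel.yhop n→-1
  2059-03-11
$ datewheel.anchor d→ANS
  2059-03-11
$ datewheel.monthhop n→-25
  2057-02-11
$ datewheel.yhop n→2
  2059-02-11


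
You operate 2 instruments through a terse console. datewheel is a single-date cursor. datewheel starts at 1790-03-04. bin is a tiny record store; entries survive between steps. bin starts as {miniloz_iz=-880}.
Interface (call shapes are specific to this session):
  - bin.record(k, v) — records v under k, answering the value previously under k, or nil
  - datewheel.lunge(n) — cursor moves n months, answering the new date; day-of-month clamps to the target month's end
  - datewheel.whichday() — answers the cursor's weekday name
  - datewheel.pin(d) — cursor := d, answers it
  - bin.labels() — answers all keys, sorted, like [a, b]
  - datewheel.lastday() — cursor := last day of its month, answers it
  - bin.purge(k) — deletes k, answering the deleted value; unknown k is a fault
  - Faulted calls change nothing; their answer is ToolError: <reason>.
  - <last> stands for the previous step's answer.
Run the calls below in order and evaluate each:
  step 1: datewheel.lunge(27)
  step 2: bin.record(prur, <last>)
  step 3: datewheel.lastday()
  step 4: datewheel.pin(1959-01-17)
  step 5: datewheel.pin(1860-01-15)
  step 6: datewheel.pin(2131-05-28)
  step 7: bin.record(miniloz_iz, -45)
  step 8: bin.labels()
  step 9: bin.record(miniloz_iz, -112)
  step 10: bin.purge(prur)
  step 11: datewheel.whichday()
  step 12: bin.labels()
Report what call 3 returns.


>>> datewheel.lunge n='27'
  1792-06-04
>>> bin.record k='prur' v='<last>'
  nil
>>> datewheel.lastday
  1792-06-30
>>> datewheel.pin d='1959-01-17'
  1959-01-17
>>> datewheel.pin d='1860-01-15'
  1860-01-15
>>> datewheel.pin d='2131-05-28'
  2131-05-28
>>> bin.record k='miniloz_iz' v='-45'
  -880
>>> bin.labels
  [miniloz_iz, prur]
>>> bin.record k='miniloz_iz' v='-112'
  -45
>>> bin.purge k='prur'
  1792-06-04
>>> datewheel.whichday
  Monday
>>> bin.labels
  [miniloz_iz]

Answer: 1792-06-30


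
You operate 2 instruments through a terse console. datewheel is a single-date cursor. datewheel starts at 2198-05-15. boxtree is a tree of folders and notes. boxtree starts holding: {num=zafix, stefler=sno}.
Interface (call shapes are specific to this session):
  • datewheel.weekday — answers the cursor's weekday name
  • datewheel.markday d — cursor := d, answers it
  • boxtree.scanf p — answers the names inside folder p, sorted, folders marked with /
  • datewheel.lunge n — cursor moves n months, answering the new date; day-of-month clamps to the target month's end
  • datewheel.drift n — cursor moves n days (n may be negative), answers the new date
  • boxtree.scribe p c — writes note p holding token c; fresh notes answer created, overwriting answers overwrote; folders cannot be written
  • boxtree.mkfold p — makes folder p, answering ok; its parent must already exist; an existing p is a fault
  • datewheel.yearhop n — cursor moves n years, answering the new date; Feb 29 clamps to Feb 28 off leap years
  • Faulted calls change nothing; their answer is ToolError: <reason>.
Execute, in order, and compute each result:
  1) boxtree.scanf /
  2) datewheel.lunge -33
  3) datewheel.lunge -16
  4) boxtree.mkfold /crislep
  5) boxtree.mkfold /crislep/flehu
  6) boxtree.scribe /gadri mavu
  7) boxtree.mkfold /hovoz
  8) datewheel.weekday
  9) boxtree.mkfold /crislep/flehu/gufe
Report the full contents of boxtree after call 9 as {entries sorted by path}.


Answer: {crislep/, crislep/flehu/, crislep/flehu/gufe/, gadri=mavu, hovoz/, num=zafix, stefler=sno}

Derivation:
Invoking boxtree.scanf with p: /, → [num, stefler].
I invoke datewheel.lunge with n: -33, and see 2195-08-15.
I run datewheel.lunge with n: -16, → 2194-04-15.
I invoke boxtree.mkfold with p: /crislep, yielding ok.
Invoking boxtree.mkfold with p: /crislep/flehu, giving ok.
I try boxtree.scribe with p: /gadri, c: mavu, → created.
Using boxtree.mkfold with p: /hovoz, and see ok.
I invoke datewheel.weekday(), and observe Tuesday.
I call boxtree.mkfold with p: /crislep/flehu/gufe, yielding ok.


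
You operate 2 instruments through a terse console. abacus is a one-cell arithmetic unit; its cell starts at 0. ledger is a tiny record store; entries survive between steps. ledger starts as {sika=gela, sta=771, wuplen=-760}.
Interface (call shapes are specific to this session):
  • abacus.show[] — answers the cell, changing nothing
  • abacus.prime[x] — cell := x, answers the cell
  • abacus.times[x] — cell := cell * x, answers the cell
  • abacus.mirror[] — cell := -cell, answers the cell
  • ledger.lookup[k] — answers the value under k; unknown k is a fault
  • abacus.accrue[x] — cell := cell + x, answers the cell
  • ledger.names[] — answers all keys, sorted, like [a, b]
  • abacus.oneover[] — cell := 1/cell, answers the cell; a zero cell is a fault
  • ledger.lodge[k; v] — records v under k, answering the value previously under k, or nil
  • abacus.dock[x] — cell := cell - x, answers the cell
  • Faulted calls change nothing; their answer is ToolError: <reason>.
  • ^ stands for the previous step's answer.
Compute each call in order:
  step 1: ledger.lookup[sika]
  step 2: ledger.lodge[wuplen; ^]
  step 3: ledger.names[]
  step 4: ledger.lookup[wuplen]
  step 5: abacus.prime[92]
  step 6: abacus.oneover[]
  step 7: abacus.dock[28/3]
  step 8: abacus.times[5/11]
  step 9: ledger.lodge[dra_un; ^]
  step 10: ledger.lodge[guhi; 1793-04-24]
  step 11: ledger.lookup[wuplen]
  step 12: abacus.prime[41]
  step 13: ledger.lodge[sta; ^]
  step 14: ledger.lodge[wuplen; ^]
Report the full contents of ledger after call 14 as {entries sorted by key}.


Answer: {dra_un=-12865/3036, guhi=1793-04-24, sika=gela, sta=41, wuplen=771}

Derivation:
>> lookup(sika)
<< gela
>> lodge(wuplen, ^)
<< -760
>> names()
<< [sika, sta, wuplen]
>> lookup(wuplen)
<< gela
>> prime(92)
<< 92
>> oneover()
<< 1/92
>> dock(28/3)
<< -2573/276
>> times(5/11)
<< -12865/3036
>> lodge(dra_un, ^)
<< nil
>> lodge(guhi, 1793-04-24)
<< nil
>> lookup(wuplen)
<< gela
>> prime(41)
<< 41
>> lodge(sta, ^)
<< 771
>> lodge(wuplen, ^)
<< gela


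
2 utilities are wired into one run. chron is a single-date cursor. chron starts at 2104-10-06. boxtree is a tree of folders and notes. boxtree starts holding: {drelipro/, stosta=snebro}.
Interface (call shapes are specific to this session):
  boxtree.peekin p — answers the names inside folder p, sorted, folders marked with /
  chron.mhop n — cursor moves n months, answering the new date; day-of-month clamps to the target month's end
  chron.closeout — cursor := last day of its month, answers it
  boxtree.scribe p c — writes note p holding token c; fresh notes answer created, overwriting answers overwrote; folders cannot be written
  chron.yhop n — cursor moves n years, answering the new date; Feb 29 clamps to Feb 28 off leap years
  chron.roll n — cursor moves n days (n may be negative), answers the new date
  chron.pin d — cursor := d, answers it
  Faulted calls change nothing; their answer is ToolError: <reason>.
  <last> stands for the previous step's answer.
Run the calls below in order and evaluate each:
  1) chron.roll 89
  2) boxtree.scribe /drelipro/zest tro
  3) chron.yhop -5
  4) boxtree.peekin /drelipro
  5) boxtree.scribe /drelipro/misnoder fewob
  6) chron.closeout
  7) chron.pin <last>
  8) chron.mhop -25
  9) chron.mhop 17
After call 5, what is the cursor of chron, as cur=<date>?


[in] chron.roll n: 89
:: 2105-01-03
[in] boxtree.scribe p: /drelipro/zest c: tro
:: created
[in] chron.yhop n: -5
:: 2100-01-03
[in] boxtree.peekin p: /drelipro
:: [zest]
[in] boxtree.scribe p: /drelipro/misnoder c: fewob
:: created
[in] chron.closeout
:: 2100-01-31
[in] chron.pin d: <last>
:: 2100-01-31
[in] chron.mhop n: -25
:: 2097-12-31
[in] chron.mhop n: 17
:: 2099-05-31

Answer: cur=2100-01-03


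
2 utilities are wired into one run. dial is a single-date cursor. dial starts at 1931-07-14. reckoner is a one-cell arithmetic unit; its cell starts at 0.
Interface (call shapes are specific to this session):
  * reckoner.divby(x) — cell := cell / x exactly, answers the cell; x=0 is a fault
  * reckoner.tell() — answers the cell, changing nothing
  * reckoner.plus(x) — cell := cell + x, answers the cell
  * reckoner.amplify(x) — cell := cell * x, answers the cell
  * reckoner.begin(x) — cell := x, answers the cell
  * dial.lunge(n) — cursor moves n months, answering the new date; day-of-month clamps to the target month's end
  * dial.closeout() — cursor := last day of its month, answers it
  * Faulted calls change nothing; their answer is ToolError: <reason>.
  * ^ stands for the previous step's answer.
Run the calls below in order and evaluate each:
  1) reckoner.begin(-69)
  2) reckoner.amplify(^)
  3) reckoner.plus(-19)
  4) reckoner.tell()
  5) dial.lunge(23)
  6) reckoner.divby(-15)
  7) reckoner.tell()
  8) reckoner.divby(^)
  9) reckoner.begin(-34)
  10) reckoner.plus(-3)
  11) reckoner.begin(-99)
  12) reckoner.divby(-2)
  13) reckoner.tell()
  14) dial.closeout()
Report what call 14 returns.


·→ reckoner.begin(x: -69)
·← -69
·→ reckoner.amplify(x: ^)
·← 4761
·→ reckoner.plus(x: -19)
·← 4742
·→ reckoner.tell()
·← 4742
·→ dial.lunge(n: 23)
·← 1933-06-14
·→ reckoner.divby(x: -15)
·← -4742/15
·→ reckoner.tell()
·← -4742/15
·→ reckoner.divby(x: ^)
·← 1
·→ reckoner.begin(x: -34)
·← -34
·→ reckoner.plus(x: -3)
·← -37
·→ reckoner.begin(x: -99)
·← -99
·→ reckoner.divby(x: -2)
·← 99/2
·→ reckoner.tell()
·← 99/2
·→ dial.closeout()
·← 1933-06-30

Answer: 1933-06-30


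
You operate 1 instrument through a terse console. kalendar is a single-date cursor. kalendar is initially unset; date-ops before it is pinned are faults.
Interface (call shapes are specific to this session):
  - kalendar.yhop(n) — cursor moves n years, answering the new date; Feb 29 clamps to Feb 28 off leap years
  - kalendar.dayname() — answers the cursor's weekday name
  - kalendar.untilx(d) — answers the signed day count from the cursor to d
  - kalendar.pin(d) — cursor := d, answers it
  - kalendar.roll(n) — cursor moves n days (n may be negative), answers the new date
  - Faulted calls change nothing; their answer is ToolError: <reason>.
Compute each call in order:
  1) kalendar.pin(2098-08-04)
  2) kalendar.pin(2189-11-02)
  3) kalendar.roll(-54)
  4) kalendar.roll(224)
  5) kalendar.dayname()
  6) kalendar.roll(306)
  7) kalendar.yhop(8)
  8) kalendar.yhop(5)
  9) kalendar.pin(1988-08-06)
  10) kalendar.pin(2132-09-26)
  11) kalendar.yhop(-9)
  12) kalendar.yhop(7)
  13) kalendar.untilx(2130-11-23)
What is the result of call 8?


I call pin passing d: 2098-08-04, which returns 2098-08-04.
I invoke pin passing d: 2189-11-02, → 2189-11-02.
I try roll passing n: -54, yielding 2189-09-09.
Using roll passing n: 224: 2190-04-21.
Using dayname(), and get Wednesday.
I call roll passing n: 306, which returns 2191-02-21.
I call yhop passing n: 8, — result: 2199-02-21.
Next I call yhop passing n: 5, → 2204-02-21.
Invoking pin passing d: 1988-08-06, — result: 1988-08-06.
Then pin passing d: 2132-09-26, — result: 2132-09-26.
Then yhop passing n: -9: 2123-09-26.
I invoke yhop passing n: 7, and see 2130-09-26.
I call untilx passing d: 2130-11-23, and see 58.

Answer: 2204-02-21


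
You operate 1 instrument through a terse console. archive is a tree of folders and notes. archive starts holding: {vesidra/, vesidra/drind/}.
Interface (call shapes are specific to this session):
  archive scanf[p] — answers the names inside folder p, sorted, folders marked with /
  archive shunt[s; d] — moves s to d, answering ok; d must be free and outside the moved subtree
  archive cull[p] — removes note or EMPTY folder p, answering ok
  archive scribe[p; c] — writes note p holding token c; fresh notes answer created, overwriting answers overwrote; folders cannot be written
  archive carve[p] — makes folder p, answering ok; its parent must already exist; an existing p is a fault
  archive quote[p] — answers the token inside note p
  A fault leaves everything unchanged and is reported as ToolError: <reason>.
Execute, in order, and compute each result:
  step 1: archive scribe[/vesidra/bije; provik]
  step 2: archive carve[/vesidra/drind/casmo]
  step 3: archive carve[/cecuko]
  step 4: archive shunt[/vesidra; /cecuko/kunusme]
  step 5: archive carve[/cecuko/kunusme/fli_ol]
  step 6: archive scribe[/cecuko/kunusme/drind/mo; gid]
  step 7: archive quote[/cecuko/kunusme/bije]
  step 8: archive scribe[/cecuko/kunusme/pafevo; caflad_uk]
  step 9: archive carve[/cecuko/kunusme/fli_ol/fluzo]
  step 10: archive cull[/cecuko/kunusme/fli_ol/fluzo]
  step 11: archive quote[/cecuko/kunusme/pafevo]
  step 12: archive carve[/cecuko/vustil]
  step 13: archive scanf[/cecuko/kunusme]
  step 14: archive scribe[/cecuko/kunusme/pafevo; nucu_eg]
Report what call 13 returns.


Answer: [bije, drind/, fli_ol/, pafevo]

Derivation:
! archive scribe(p→/vesidra/bije, c→provik) ~> created
! archive carve(p→/vesidra/drind/casmo) ~> ok
! archive carve(p→/cecuko) ~> ok
! archive shunt(s→/vesidra, d→/cecuko/kunusme) ~> ok
! archive carve(p→/cecuko/kunusme/fli_ol) ~> ok
! archive scribe(p→/cecuko/kunusme/drind/mo, c→gid) ~> created
! archive quote(p→/cecuko/kunusme/bije) ~> provik
! archive scribe(p→/cecuko/kunusme/pafevo, c→caflad_uk) ~> created
! archive carve(p→/cecuko/kunusme/fli_ol/fluzo) ~> ok
! archive cull(p→/cecuko/kunusme/fli_ol/fluzo) ~> ok
! archive quote(p→/cecuko/kunusme/pafevo) ~> caflad_uk
! archive carve(p→/cecuko/vustil) ~> ok
! archive scanf(p→/cecuko/kunusme) ~> [bije, drind/, fli_ol/, pafevo]
! archive scribe(p→/cecuko/kunusme/pafevo, c→nucu_eg) ~> overwrote


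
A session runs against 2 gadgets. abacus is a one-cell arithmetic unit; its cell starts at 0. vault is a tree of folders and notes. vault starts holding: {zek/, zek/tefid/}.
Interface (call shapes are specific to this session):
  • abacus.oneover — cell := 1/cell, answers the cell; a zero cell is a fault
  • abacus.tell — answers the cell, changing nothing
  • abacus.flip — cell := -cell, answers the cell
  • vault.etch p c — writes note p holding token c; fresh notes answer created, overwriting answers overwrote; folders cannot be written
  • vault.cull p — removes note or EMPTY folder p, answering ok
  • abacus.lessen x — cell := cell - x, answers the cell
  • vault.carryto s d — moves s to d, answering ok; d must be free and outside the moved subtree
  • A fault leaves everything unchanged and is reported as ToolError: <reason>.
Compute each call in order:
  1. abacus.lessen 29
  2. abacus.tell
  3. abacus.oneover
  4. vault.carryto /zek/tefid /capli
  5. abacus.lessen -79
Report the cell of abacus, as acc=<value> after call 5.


Act: lessen[x='29']
Obs: -29
Act: tell[]
Obs: -29
Act: oneover[]
Obs: -1/29
Act: carryto[s='/zek/tefid'; d='/capli']
Obs: ok
Act: lessen[x='-79']
Obs: 2290/29

Answer: acc=2290/29


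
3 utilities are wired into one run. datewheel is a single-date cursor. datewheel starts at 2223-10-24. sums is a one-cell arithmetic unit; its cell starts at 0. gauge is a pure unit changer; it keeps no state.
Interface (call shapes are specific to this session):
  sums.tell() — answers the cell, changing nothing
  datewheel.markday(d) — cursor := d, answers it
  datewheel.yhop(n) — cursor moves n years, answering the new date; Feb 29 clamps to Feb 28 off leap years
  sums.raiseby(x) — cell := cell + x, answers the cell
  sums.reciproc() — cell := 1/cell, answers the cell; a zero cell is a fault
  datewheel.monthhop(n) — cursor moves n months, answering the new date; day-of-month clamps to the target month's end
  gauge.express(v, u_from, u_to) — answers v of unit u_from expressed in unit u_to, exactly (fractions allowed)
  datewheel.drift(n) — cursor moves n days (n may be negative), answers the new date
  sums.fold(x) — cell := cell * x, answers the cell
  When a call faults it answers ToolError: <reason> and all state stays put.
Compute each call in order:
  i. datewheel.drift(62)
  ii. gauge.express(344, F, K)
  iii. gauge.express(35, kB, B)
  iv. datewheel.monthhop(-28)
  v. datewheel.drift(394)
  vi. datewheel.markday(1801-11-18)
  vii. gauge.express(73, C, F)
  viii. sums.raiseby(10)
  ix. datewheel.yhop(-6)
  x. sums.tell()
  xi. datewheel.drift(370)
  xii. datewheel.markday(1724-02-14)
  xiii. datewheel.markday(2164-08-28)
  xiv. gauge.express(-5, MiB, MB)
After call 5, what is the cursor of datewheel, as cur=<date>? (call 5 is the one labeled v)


Answer: cur=2222-09-23

Derivation:
Then datewheel.drift using n='62', which returns 2223-12-25.
Then gauge.express using v='344', u_from='F', u_to='K', — result: 26789/60.
Next I call gauge.express using v='35', u_from='kB', u_to='B', → 35000.
Then datewheel.monthhop using n='-28', and see 2221-08-25.
Calling datewheel.drift using n='394', yielding 2222-09-23.
I call datewheel.markday using d='1801-11-18', which returns 1801-11-18.
I use gauge.express using v='73', u_from='C', u_to='F', and observe 817/5.
Next I call sums.raiseby using x='10', giving 10.
Now I run datewheel.yhop using n='-6', giving 1795-11-18.
Calling sums.tell, and get 10.
Then datewheel.drift using n='370', and get 1796-11-22.
Using datewheel.markday using d='1724-02-14', → 1724-02-14.
Calling datewheel.markday using d='2164-08-28', giving 2164-08-28.
Using gauge.express using v='-5', u_from='MiB', u_to='MB', yielding -16384/3125.


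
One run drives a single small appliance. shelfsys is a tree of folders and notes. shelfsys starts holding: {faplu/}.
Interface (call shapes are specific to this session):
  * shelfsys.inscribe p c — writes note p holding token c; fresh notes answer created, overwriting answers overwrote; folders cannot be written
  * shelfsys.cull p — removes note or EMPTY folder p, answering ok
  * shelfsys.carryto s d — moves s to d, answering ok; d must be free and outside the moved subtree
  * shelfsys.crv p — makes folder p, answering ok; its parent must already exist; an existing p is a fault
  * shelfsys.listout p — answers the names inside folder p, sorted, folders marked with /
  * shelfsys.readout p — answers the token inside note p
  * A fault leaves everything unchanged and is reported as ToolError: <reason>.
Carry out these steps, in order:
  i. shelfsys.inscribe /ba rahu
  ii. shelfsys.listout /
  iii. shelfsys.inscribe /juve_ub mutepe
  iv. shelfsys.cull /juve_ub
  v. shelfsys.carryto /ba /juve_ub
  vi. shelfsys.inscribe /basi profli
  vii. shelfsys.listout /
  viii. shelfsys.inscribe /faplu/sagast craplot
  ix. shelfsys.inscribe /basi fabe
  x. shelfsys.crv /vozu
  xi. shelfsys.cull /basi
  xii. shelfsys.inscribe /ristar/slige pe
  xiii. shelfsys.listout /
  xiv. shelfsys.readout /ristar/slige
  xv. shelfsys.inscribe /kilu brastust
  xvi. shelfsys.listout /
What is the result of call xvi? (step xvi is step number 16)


% shelfsys.inscribe p→/ba c→rahu
[out] created
% shelfsys.listout p→/
[out] [ba, faplu/]
% shelfsys.inscribe p→/juve_ub c→mutepe
[out] created
% shelfsys.cull p→/juve_ub
[out] ok
% shelfsys.carryto s→/ba d→/juve_ub
[out] ok
% shelfsys.inscribe p→/basi c→profli
[out] created
% shelfsys.listout p→/
[out] [basi, faplu/, juve_ub]
% shelfsys.inscribe p→/faplu/sagast c→craplot
[out] created
% shelfsys.inscribe p→/basi c→fabe
[out] overwrote
% shelfsys.crv p→/vozu
[out] ok
% shelfsys.cull p→/basi
[out] ok
% shelfsys.inscribe p→/ristar/slige c→pe
[out] ToolError: no parent
% shelfsys.listout p→/
[out] [faplu/, juve_ub, vozu/]
% shelfsys.readout p→/ristar/slige
[out] ToolError: not found
% shelfsys.inscribe p→/kilu c→brastust
[out] created
% shelfsys.listout p→/
[out] [faplu/, juve_ub, kilu, vozu/]

Answer: [faplu/, juve_ub, kilu, vozu/]


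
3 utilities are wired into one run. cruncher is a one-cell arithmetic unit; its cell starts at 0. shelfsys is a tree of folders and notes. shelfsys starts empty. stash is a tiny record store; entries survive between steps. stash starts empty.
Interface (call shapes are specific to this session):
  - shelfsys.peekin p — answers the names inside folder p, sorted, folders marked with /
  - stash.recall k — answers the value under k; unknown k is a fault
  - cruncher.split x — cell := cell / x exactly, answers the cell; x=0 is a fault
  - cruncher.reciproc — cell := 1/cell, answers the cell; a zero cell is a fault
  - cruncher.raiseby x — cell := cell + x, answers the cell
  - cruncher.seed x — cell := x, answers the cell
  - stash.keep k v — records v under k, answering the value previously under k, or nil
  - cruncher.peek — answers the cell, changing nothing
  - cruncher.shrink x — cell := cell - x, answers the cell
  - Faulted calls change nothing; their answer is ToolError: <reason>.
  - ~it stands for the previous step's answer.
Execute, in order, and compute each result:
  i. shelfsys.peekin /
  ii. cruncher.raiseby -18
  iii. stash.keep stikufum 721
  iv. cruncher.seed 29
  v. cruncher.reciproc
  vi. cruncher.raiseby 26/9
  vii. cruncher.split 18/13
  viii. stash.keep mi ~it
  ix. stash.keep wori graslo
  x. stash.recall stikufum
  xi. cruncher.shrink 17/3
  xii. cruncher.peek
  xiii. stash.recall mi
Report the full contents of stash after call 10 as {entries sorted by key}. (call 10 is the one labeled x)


Answer: {mi=9919/4698, stikufum=721, wori=graslo}

Derivation:
% shelfsys.peekin p=/
[out] []
% cruncher.raiseby x=-18
[out] -18
% stash.keep k=stikufum v=721
[out] nil
% cruncher.seed x=29
[out] 29
% cruncher.reciproc
[out] 1/29
% cruncher.raiseby x=26/9
[out] 763/261
% cruncher.split x=18/13
[out] 9919/4698
% stash.keep k=mi v=~it
[out] nil
% stash.keep k=wori v=graslo
[out] nil
% stash.recall k=stikufum
[out] 721
% cruncher.shrink x=17/3
[out] -16703/4698
% cruncher.peek
[out] -16703/4698
% stash.recall k=mi
[out] 9919/4698


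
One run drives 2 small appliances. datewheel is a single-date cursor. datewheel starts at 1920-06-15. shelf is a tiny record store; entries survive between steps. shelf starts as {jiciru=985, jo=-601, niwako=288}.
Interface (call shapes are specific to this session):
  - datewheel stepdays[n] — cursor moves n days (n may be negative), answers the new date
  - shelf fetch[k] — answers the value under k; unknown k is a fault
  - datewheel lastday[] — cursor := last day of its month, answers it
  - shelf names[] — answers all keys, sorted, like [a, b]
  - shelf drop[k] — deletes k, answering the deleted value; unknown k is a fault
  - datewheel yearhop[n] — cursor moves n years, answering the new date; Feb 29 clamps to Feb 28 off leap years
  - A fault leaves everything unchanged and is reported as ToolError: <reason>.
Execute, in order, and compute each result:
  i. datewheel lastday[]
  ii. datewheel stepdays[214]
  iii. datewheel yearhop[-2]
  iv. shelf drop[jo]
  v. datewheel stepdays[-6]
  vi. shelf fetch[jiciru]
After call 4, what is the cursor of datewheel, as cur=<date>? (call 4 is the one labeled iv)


Answer: cur=1919-01-30

Derivation:
>>> datewheel lastday
= 1920-06-30
>>> datewheel stepdays n=214
= 1921-01-30
>>> datewheel yearhop n=-2
= 1919-01-30
>>> shelf drop k=jo
= -601
>>> datewheel stepdays n=-6
= 1919-01-24
>>> shelf fetch k=jiciru
= 985


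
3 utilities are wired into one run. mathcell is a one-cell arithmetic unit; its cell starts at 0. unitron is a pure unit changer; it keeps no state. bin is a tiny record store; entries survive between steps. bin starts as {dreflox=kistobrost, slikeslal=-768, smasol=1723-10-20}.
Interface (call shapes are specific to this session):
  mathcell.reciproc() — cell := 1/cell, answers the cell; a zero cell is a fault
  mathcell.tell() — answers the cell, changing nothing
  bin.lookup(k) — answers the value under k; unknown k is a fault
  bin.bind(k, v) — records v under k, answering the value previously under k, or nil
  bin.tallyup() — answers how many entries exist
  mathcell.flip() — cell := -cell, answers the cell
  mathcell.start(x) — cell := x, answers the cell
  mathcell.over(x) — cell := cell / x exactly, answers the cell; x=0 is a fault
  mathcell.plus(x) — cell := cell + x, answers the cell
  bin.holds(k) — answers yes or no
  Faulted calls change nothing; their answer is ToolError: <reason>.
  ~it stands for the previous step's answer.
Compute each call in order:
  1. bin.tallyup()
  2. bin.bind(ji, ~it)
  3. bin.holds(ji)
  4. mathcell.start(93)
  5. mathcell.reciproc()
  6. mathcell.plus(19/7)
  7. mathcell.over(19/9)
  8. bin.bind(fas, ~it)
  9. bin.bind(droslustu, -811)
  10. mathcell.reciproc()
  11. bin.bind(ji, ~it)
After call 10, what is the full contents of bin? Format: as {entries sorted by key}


# 1. bin.tallyup() == 3
# 2. bin.bind(k='ji', v='~it') == nil
# 3. bin.holds(k='ji') == yes
# 4. mathcell.start(x='93') == 93
# 5. mathcell.reciproc() == 1/93
# 6. mathcell.plus(x='19/7') == 1774/651
# 7. mathcell.over(x='19/9') == 5322/4123
# 8. bin.bind(k='fas', v='~it') == nil
# 9. bin.bind(k='droslustu', v='-811') == nil
# 10. mathcell.reciproc() == 4123/5322
# 11. bin.bind(k='ji', v='~it') == 3

Answer: {dreflox=kistobrost, droslustu=-811, fas=5322/4123, ji=3, slikeslal=-768, smasol=1723-10-20}


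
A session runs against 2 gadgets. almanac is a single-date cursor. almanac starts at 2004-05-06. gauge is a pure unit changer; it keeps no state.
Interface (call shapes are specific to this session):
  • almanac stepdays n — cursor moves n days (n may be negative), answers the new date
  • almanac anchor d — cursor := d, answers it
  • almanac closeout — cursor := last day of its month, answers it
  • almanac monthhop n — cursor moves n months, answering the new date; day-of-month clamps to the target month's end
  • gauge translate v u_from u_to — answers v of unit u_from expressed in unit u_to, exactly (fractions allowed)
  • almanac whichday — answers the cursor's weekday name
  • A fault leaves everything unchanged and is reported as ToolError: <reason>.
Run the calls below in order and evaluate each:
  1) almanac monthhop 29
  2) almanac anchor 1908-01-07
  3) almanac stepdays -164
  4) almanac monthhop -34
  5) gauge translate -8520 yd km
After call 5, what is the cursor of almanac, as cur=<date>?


Do: almanac monthhop[29]
See: 2006-10-06
Do: almanac anchor[1908-01-07]
See: 1908-01-07
Do: almanac stepdays[-164]
See: 1907-07-27
Do: almanac monthhop[-34]
See: 1904-09-27
Do: gauge translate[-8520; yd; km]
See: -243459/31250

Answer: cur=1904-09-27


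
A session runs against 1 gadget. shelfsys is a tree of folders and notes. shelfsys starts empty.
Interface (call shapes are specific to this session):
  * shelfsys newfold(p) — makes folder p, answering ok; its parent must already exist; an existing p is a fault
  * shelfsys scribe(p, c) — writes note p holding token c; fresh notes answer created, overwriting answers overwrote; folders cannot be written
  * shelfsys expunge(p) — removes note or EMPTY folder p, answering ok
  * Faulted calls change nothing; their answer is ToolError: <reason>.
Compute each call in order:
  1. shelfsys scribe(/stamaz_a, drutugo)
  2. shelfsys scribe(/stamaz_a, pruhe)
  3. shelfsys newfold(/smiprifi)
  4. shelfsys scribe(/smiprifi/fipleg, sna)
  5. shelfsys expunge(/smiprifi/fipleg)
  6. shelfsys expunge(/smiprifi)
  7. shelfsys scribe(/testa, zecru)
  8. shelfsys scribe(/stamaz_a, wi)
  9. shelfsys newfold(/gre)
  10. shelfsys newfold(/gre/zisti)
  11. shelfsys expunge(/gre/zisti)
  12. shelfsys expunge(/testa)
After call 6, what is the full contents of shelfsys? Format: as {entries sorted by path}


Answer: {stamaz_a=pruhe}

Derivation:
[in] shelfsys scribe p→/stamaz_a c→drutugo
[out] created
[in] shelfsys scribe p→/stamaz_a c→pruhe
[out] overwrote
[in] shelfsys newfold p→/smiprifi
[out] ok
[in] shelfsys scribe p→/smiprifi/fipleg c→sna
[out] created
[in] shelfsys expunge p→/smiprifi/fipleg
[out] ok
[in] shelfsys expunge p→/smiprifi
[out] ok
[in] shelfsys scribe p→/testa c→zecru
[out] created
[in] shelfsys scribe p→/stamaz_a c→wi
[out] overwrote
[in] shelfsys newfold p→/gre
[out] ok
[in] shelfsys newfold p→/gre/zisti
[out] ok
[in] shelfsys expunge p→/gre/zisti
[out] ok
[in] shelfsys expunge p→/testa
[out] ok


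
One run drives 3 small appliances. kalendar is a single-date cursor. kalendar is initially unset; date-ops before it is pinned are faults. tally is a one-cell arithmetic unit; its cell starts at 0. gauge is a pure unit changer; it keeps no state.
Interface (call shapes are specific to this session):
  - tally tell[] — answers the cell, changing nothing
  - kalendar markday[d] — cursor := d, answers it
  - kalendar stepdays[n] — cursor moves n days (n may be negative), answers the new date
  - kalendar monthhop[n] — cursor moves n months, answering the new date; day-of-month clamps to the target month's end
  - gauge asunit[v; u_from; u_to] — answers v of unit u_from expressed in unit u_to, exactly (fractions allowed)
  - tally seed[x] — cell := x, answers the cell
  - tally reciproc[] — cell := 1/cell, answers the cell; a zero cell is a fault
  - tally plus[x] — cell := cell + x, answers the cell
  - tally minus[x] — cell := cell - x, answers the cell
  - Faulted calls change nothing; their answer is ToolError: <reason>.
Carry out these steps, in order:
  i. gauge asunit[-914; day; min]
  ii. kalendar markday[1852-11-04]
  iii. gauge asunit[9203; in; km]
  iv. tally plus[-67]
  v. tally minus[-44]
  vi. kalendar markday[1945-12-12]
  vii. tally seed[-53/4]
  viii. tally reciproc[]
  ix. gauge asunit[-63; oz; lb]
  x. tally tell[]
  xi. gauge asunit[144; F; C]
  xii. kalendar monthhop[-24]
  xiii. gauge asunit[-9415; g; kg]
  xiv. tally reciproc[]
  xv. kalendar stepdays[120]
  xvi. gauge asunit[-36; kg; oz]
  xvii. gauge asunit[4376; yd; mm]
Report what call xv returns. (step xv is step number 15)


$ gauge asunit v→-914 u_from→day u_to→min
:: -1316160
$ kalendar markday d→1852-11-04
:: 1852-11-04
$ gauge asunit v→9203 u_from→in u_to→km
:: 1168781/5000000
$ tally plus x→-67
:: -67
$ tally minus x→-44
:: -23
$ kalendar markday d→1945-12-12
:: 1945-12-12
$ tally seed x→-53/4
:: -53/4
$ tally reciproc
:: -4/53
$ gauge asunit v→-63 u_from→oz u_to→lb
:: -63/16
$ tally tell
:: -4/53
$ gauge asunit v→144 u_from→F u_to→C
:: 560/9
$ kalendar monthhop n→-24
:: 1943-12-12
$ gauge asunit v→-9415 u_from→g u_to→kg
:: -1883/200
$ tally reciproc
:: -53/4
$ kalendar stepdays n→120
:: 1944-04-10
$ gauge asunit v→-36 u_from→kg u_to→oz
:: -57600000000/45359237
$ gauge asunit v→4376 u_from→yd u_to→mm
:: 20007072/5

Answer: 1944-04-10


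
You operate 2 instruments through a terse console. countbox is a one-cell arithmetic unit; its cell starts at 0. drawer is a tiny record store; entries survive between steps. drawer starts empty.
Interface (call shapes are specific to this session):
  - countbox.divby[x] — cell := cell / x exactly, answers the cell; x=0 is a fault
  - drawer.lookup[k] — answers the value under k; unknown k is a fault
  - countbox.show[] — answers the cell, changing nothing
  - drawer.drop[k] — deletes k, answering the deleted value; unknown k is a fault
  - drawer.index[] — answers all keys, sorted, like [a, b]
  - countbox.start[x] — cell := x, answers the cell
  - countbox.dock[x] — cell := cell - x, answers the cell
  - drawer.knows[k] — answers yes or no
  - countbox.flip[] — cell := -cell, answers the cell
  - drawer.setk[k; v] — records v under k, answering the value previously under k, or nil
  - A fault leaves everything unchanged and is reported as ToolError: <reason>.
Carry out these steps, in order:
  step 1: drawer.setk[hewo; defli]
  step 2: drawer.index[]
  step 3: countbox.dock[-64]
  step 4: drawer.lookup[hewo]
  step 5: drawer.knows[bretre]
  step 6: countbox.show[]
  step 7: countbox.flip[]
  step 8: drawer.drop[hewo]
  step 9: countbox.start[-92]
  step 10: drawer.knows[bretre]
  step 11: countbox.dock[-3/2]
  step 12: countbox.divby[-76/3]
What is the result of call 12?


-> drawer.setk(k: hewo, v: defli)
<- nil
-> drawer.index()
<- [hewo]
-> countbox.dock(x: -64)
<- 64
-> drawer.lookup(k: hewo)
<- defli
-> drawer.knows(k: bretre)
<- no
-> countbox.show()
<- 64
-> countbox.flip()
<- -64
-> drawer.drop(k: hewo)
<- defli
-> countbox.start(x: -92)
<- -92
-> drawer.knows(k: bretre)
<- no
-> countbox.dock(x: -3/2)
<- -181/2
-> countbox.divby(x: -76/3)
<- 543/152

Answer: 543/152
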